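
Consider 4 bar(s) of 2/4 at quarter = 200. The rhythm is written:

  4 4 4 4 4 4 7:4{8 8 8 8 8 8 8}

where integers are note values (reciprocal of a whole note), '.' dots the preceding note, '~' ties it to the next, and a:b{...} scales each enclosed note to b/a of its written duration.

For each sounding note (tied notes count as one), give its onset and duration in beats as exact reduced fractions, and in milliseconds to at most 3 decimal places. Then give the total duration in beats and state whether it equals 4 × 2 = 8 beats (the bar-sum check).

1) 0.0ms=0b +300.0ms=1b
2) 300.0ms=1b +300.0ms=1b
3) 600.0ms=2b +300.0ms=1b
4) 900.0ms=3b +300.0ms=1b
5) 1200.0ms=4b +300.0ms=1b
6) 1500.0ms=5b +300.0ms=1b
7) 1800.0ms=6b +85.714ms=2/7b
8) 1885.714ms=44/7b +85.714ms=2/7b
9) 1971.429ms=46/7b +85.714ms=2/7b
10) 2057.143ms=48/7b +85.714ms=2/7b
11) 2142.857ms=50/7b +85.714ms=2/7b
12) 2228.571ms=52/7b +85.714ms=2/7b
13) 2314.286ms=54/7b +85.714ms=2/7b
Σ=8b of 8 (200bpm 2/4) — PASS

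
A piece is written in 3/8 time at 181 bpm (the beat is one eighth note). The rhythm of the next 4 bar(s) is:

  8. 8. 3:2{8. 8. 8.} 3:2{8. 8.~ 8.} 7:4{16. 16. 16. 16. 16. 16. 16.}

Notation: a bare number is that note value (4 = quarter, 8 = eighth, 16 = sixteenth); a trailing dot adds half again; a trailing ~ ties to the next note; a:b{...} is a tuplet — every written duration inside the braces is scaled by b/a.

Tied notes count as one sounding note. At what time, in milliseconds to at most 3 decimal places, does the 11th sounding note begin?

1. 0.0ms @ 0 + 497.238ms (3/2)
2. 497.238ms @ 3/2 + 497.238ms (3/2)
3. 994.475ms @ 3 + 331.492ms (1)
4. 1325.967ms @ 4 + 331.492ms (1)
5. 1657.459ms @ 5 + 331.492ms (1)
6. 1988.95ms @ 6 + 331.492ms (1)
7. 2320.442ms @ 7 + 662.983ms (2)
8. 2983.425ms @ 9 + 142.068ms (3/7)
9. 3125.493ms @ 66/7 + 142.068ms (3/7)
10. 3267.561ms @ 69/7 + 142.068ms (3/7)
11. 3409.629ms @ 72/7 + 142.068ms (3/7)
12. 3551.697ms @ 75/7 + 142.068ms (3/7)
13. 3693.765ms @ 78/7 + 142.068ms (3/7)
14. 3835.833ms @ 81/7 + 142.068ms (3/7)

note 11 onset = 72/7b = 3409.629ms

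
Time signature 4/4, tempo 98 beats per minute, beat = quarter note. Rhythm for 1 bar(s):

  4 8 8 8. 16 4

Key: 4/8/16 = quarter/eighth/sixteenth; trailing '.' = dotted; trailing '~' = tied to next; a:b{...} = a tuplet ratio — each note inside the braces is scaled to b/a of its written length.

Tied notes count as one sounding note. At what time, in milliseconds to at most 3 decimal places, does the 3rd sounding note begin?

1. 0.0ms @ 0 + 612.245ms (1)
2. 612.245ms @ 1 + 306.122ms (1/2)
3. 918.367ms @ 3/2 + 306.122ms (1/2)
4. 1224.49ms @ 2 + 459.184ms (3/4)
5. 1683.673ms @ 11/4 + 153.061ms (1/4)
6. 1836.735ms @ 3 + 612.245ms (1)

note 3 onset = 3/2b = 918.367ms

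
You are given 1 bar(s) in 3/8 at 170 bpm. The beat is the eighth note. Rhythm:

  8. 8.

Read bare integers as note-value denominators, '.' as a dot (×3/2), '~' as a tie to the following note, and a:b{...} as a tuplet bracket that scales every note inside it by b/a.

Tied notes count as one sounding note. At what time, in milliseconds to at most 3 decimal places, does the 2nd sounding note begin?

note 2 onset = 3/2b = 529.412ms

1. 0.0ms @ 0 + 529.412ms (3/2)
2. 529.412ms @ 3/2 + 529.412ms (3/2)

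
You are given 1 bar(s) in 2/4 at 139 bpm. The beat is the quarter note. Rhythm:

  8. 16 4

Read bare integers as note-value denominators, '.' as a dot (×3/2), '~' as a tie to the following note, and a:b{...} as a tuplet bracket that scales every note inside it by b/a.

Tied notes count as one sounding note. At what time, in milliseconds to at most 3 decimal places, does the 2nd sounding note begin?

note 2 onset = 3/4b = 323.741ms

1. 0.0ms @ 0 + 323.741ms (3/4)
2. 323.741ms @ 3/4 + 107.914ms (1/4)
3. 431.655ms @ 1 + 431.655ms (1)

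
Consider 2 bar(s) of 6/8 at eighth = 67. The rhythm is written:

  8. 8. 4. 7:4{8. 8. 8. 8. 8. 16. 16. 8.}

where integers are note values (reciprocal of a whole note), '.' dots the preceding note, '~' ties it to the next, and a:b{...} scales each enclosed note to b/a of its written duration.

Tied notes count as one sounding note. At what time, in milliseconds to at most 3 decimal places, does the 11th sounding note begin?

1. 0.0ms @ 0 + 1343.284ms (3/2)
2. 1343.284ms @ 3/2 + 1343.284ms (3/2)
3. 2686.567ms @ 3 + 2686.567ms (3)
4. 5373.134ms @ 6 + 767.591ms (6/7)
5. 6140.725ms @ 48/7 + 767.591ms (6/7)
6. 6908.316ms @ 54/7 + 767.591ms (6/7)
7. 7675.906ms @ 60/7 + 767.591ms (6/7)
8. 8443.497ms @ 66/7 + 767.591ms (6/7)
9. 9211.087ms @ 72/7 + 383.795ms (3/7)
10. 9594.883ms @ 75/7 + 383.795ms (3/7)
11. 9978.678ms @ 78/7 + 767.591ms (6/7)

note 11 onset = 78/7b = 9978.678ms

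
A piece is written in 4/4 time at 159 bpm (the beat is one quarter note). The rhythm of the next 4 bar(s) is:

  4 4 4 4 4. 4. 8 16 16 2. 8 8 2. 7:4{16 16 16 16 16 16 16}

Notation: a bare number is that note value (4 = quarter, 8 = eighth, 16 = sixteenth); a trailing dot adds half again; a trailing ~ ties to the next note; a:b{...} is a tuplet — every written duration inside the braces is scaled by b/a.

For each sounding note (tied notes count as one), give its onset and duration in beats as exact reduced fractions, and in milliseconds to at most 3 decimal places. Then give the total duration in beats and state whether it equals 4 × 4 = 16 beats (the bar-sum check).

1) 0.0ms=0b +377.358ms=1b
2) 377.358ms=1b +377.358ms=1b
3) 754.717ms=2b +377.358ms=1b
4) 1132.075ms=3b +377.358ms=1b
5) 1509.434ms=4b +566.038ms=3/2b
6) 2075.472ms=11/2b +566.038ms=3/2b
7) 2641.509ms=7b +188.679ms=1/2b
8) 2830.189ms=15/2b +94.34ms=1/4b
9) 2924.528ms=31/4b +94.34ms=1/4b
10) 3018.868ms=8b +1132.075ms=3b
11) 4150.943ms=11b +188.679ms=1/2b
12) 4339.623ms=23/2b +188.679ms=1/2b
13) 4528.302ms=12b +1132.075ms=3b
14) 5660.377ms=15b +53.908ms=1/7b
15) 5714.286ms=106/7b +53.908ms=1/7b
16) 5768.194ms=107/7b +53.908ms=1/7b
17) 5822.102ms=108/7b +53.908ms=1/7b
18) 5876.011ms=109/7b +53.908ms=1/7b
19) 5929.919ms=110/7b +53.908ms=1/7b
20) 5983.827ms=111/7b +53.908ms=1/7b
Σ=16b of 16 (159bpm 4/4) — PASS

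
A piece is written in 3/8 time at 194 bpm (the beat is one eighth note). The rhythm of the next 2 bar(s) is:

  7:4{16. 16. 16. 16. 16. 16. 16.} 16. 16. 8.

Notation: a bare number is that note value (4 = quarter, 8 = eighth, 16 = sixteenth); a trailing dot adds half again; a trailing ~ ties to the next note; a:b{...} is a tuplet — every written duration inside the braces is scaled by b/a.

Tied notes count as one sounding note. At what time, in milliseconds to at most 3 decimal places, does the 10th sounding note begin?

note 10 onset = 9/2b = 1391.753ms

1. 0.0ms @ 0 + 132.548ms (3/7)
2. 132.548ms @ 3/7 + 132.548ms (3/7)
3. 265.096ms @ 6/7 + 132.548ms (3/7)
4. 397.644ms @ 9/7 + 132.548ms (3/7)
5. 530.191ms @ 12/7 + 132.548ms (3/7)
6. 662.739ms @ 15/7 + 132.548ms (3/7)
7. 795.287ms @ 18/7 + 132.548ms (3/7)
8. 927.835ms @ 3 + 231.959ms (3/4)
9. 1159.794ms @ 15/4 + 231.959ms (3/4)
10. 1391.753ms @ 9/2 + 463.918ms (3/2)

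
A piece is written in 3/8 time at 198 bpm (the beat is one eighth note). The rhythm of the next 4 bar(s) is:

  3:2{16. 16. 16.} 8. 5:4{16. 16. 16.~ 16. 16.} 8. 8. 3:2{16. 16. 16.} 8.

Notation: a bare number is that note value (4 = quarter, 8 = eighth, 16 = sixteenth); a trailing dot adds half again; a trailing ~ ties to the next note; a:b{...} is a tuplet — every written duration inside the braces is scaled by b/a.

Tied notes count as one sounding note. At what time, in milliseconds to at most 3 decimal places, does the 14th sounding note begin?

1. 0.0ms @ 0 + 151.515ms (1/2)
2. 151.515ms @ 1/2 + 151.515ms (1/2)
3. 303.03ms @ 1 + 151.515ms (1/2)
4. 454.545ms @ 3/2 + 454.545ms (3/2)
5. 909.091ms @ 3 + 181.818ms (3/5)
6. 1090.909ms @ 18/5 + 181.818ms (3/5)
7. 1272.727ms @ 21/5 + 363.636ms (6/5)
8. 1636.364ms @ 27/5 + 181.818ms (3/5)
9. 1818.182ms @ 6 + 454.545ms (3/2)
10. 2272.727ms @ 15/2 + 454.545ms (3/2)
11. 2727.273ms @ 9 + 151.515ms (1/2)
12. 2878.788ms @ 19/2 + 151.515ms (1/2)
13. 3030.303ms @ 10 + 151.515ms (1/2)
14. 3181.818ms @ 21/2 + 454.545ms (3/2)

note 14 onset = 21/2b = 3181.818ms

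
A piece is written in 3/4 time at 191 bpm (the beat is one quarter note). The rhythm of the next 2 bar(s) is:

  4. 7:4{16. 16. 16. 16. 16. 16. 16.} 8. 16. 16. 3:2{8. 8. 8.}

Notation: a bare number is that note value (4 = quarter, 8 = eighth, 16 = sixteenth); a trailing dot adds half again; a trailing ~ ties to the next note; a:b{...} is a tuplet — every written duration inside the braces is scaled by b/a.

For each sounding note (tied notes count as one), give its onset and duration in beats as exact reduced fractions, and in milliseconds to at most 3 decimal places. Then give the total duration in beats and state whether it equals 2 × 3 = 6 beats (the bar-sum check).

1) 0.0ms=0b +471.204ms=3/2b
2) 471.204ms=3/2b +67.315ms=3/14b
3) 538.519ms=12/7b +67.315ms=3/14b
4) 605.834ms=27/14b +67.315ms=3/14b
5) 673.149ms=15/7b +67.315ms=3/14b
6) 740.464ms=33/14b +67.315ms=3/14b
7) 807.779ms=18/7b +67.315ms=3/14b
8) 875.093ms=39/14b +67.315ms=3/14b
9) 942.408ms=3b +235.602ms=3/4b
10) 1178.01ms=15/4b +117.801ms=3/8b
11) 1295.812ms=33/8b +117.801ms=3/8b
12) 1413.613ms=9/2b +157.068ms=1/2b
13) 1570.681ms=5b +157.068ms=1/2b
14) 1727.749ms=11/2b +157.068ms=1/2b
Σ=6b of 6 (191bpm 3/4) — PASS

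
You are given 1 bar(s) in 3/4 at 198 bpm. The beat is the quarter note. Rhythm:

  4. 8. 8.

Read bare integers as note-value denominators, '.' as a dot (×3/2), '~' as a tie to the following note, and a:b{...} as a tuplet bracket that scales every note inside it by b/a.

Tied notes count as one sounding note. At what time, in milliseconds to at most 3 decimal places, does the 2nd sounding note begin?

note 2 onset = 3/2b = 454.545ms

1. 0.0ms @ 0 + 454.545ms (3/2)
2. 454.545ms @ 3/2 + 227.273ms (3/4)
3. 681.818ms @ 9/4 + 227.273ms (3/4)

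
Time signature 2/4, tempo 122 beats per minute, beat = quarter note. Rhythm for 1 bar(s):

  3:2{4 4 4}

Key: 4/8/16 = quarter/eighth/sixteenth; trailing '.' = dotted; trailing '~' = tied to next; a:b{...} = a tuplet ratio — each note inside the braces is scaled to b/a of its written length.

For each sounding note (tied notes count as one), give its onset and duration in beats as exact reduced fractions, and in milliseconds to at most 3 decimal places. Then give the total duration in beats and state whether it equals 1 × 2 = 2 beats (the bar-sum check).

1) 0.0ms=0b +327.869ms=2/3b
2) 327.869ms=2/3b +327.869ms=2/3b
3) 655.738ms=4/3b +327.869ms=2/3b
Σ=2b of 2 (122bpm 2/4) — PASS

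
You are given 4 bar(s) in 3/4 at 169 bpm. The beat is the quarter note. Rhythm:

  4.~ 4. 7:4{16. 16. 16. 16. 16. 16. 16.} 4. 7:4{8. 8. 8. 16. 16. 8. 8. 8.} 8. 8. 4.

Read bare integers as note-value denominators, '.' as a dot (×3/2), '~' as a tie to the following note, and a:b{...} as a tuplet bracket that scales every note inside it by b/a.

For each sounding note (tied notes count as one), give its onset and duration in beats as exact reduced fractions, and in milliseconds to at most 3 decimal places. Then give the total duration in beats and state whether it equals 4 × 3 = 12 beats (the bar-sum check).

1) 0.0ms=0b +1065.089ms=3b
2) 1065.089ms=3b +76.078ms=3/14b
3) 1141.167ms=45/14b +76.078ms=3/14b
4) 1217.244ms=24/7b +76.078ms=3/14b
5) 1293.322ms=51/14b +76.078ms=3/14b
6) 1369.4ms=27/7b +76.078ms=3/14b
7) 1445.478ms=57/14b +76.078ms=3/14b
8) 1521.555ms=30/7b +76.078ms=3/14b
9) 1597.633ms=9/2b +532.544ms=3/2b
10) 2130.178ms=6b +152.156ms=3/7b
11) 2282.333ms=45/7b +152.156ms=3/7b
12) 2434.489ms=48/7b +152.156ms=3/7b
13) 2586.644ms=51/7b +76.078ms=3/14b
14) 2662.722ms=15/2b +76.078ms=3/14b
15) 2738.8ms=54/7b +152.156ms=3/7b
16) 2890.955ms=57/7b +152.156ms=3/7b
17) 3043.111ms=60/7b +152.156ms=3/7b
18) 3195.266ms=9b +266.272ms=3/4b
19) 3461.538ms=39/4b +266.272ms=3/4b
20) 3727.811ms=21/2b +532.544ms=3/2b
Σ=12b of 12 (169bpm 3/4) — PASS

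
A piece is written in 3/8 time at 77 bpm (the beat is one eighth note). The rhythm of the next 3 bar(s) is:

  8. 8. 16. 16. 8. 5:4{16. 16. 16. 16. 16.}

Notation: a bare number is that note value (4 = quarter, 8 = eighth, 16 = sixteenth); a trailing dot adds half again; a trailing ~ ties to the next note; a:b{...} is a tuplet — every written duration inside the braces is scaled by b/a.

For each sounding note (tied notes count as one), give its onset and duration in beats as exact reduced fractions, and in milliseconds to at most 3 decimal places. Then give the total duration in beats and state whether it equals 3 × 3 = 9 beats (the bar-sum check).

1) 0.0ms=0b +1168.831ms=3/2b
2) 1168.831ms=3/2b +1168.831ms=3/2b
3) 2337.662ms=3b +584.416ms=3/4b
4) 2922.078ms=15/4b +584.416ms=3/4b
5) 3506.494ms=9/2b +1168.831ms=3/2b
6) 4675.325ms=6b +467.532ms=3/5b
7) 5142.857ms=33/5b +467.532ms=3/5b
8) 5610.39ms=36/5b +467.532ms=3/5b
9) 6077.922ms=39/5b +467.532ms=3/5b
10) 6545.455ms=42/5b +467.532ms=3/5b
Σ=9b of 9 (77bpm 3/8) — PASS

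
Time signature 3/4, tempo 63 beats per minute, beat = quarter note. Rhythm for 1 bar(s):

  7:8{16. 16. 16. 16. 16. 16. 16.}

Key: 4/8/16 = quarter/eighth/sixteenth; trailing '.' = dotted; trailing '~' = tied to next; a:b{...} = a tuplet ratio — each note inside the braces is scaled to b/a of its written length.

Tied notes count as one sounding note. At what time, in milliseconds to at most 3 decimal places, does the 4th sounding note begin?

1. 0.0ms @ 0 + 408.163ms (3/7)
2. 408.163ms @ 3/7 + 408.163ms (3/7)
3. 816.327ms @ 6/7 + 408.163ms (3/7)
4. 1224.49ms @ 9/7 + 408.163ms (3/7)
5. 1632.653ms @ 12/7 + 408.163ms (3/7)
6. 2040.816ms @ 15/7 + 408.163ms (3/7)
7. 2448.98ms @ 18/7 + 408.163ms (3/7)

note 4 onset = 9/7b = 1224.49ms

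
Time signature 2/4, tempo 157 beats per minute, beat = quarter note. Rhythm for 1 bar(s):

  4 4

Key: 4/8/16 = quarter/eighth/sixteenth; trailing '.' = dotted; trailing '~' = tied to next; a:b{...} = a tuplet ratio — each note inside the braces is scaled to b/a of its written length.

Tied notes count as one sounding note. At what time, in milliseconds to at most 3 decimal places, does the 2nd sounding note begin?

note 2 onset = 1b = 382.166ms

1. 0.0ms @ 0 + 382.166ms (1)
2. 382.166ms @ 1 + 382.166ms (1)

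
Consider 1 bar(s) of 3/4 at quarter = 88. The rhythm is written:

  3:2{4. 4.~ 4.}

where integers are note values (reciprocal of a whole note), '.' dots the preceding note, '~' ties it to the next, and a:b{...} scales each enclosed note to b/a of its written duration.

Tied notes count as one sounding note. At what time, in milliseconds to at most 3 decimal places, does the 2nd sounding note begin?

1. 0.0ms @ 0 + 681.818ms (1)
2. 681.818ms @ 1 + 1363.636ms (2)

note 2 onset = 1b = 681.818ms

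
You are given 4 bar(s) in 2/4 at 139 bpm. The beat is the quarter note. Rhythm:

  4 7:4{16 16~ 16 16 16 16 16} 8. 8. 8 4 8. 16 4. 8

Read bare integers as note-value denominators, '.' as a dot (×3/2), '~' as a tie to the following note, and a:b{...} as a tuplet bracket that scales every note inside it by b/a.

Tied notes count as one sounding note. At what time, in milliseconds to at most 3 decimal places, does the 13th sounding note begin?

note 13 onset = 23/4b = 2482.014ms

1. 0.0ms @ 0 + 431.655ms (1)
2. 431.655ms @ 1 + 61.665ms (1/7)
3. 493.32ms @ 8/7 + 123.33ms (2/7)
4. 616.65ms @ 10/7 + 61.665ms (1/7)
5. 678.314ms @ 11/7 + 61.665ms (1/7)
6. 739.979ms @ 12/7 + 61.665ms (1/7)
7. 801.644ms @ 13/7 + 61.665ms (1/7)
8. 863.309ms @ 2 + 323.741ms (3/4)
9. 1187.05ms @ 11/4 + 323.741ms (3/4)
10. 1510.791ms @ 7/2 + 215.827ms (1/2)
11. 1726.619ms @ 4 + 431.655ms (1)
12. 2158.273ms @ 5 + 323.741ms (3/4)
13. 2482.014ms @ 23/4 + 107.914ms (1/4)
14. 2589.928ms @ 6 + 647.482ms (3/2)
15. 3237.41ms @ 15/2 + 215.827ms (1/2)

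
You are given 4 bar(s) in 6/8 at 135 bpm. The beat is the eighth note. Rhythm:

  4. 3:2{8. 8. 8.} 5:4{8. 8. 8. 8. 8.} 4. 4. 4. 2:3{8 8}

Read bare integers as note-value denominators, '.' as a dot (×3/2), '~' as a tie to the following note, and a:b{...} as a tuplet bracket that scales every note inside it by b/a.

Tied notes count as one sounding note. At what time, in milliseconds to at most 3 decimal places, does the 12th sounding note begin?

note 12 onset = 18b = 8000.0ms

1. 0.0ms @ 0 + 1333.333ms (3)
2. 1333.333ms @ 3 + 444.444ms (1)
3. 1777.778ms @ 4 + 444.444ms (1)
4. 2222.222ms @ 5 + 444.444ms (1)
5. 2666.667ms @ 6 + 533.333ms (6/5)
6. 3200.0ms @ 36/5 + 533.333ms (6/5)
7. 3733.333ms @ 42/5 + 533.333ms (6/5)
8. 4266.667ms @ 48/5 + 533.333ms (6/5)
9. 4800.0ms @ 54/5 + 533.333ms (6/5)
10. 5333.333ms @ 12 + 1333.333ms (3)
11. 6666.667ms @ 15 + 1333.333ms (3)
12. 8000.0ms @ 18 + 1333.333ms (3)
13. 9333.333ms @ 21 + 666.667ms (3/2)
14. 10000.0ms @ 45/2 + 666.667ms (3/2)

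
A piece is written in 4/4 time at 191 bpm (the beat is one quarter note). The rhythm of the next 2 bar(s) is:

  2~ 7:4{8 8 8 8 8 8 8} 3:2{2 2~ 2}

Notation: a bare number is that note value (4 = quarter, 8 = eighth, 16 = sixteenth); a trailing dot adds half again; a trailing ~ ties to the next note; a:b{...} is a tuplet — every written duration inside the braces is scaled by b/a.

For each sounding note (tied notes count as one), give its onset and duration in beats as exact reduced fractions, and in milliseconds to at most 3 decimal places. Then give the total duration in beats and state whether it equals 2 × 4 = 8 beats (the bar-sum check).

1) 0.0ms=0b +718.025ms=16/7b
2) 718.025ms=16/7b +89.753ms=2/7b
3) 807.779ms=18/7b +89.753ms=2/7b
4) 897.532ms=20/7b +89.753ms=2/7b
5) 987.285ms=22/7b +89.753ms=2/7b
6) 1077.038ms=24/7b +89.753ms=2/7b
7) 1166.791ms=26/7b +89.753ms=2/7b
8) 1256.545ms=4b +418.848ms=4/3b
9) 1675.393ms=16/3b +837.696ms=8/3b
Σ=8b of 8 (191bpm 4/4) — PASS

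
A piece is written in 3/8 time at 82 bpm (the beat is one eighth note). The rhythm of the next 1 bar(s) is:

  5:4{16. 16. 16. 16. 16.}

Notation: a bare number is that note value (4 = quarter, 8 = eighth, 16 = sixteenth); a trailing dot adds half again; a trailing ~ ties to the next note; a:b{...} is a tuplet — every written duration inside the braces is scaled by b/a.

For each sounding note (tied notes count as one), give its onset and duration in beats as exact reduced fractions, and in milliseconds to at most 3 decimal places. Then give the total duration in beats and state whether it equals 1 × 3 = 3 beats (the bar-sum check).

1) 0.0ms=0b +439.024ms=3/5b
2) 439.024ms=3/5b +439.024ms=3/5b
3) 878.049ms=6/5b +439.024ms=3/5b
4) 1317.073ms=9/5b +439.024ms=3/5b
5) 1756.098ms=12/5b +439.024ms=3/5b
Σ=3b of 3 (82bpm 3/8) — PASS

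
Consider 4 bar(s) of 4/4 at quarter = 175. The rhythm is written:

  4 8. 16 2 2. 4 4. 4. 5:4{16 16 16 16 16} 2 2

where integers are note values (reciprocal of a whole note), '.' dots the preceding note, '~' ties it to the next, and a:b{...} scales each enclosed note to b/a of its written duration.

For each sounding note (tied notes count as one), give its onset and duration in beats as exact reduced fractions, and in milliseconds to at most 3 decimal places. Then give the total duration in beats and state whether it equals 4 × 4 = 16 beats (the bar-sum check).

1) 0.0ms=0b +342.857ms=1b
2) 342.857ms=1b +257.143ms=3/4b
3) 600.0ms=7/4b +85.714ms=1/4b
4) 685.714ms=2b +685.714ms=2b
5) 1371.429ms=4b +1028.571ms=3b
6) 2400.0ms=7b +342.857ms=1b
7) 2742.857ms=8b +514.286ms=3/2b
8) 3257.143ms=19/2b +514.286ms=3/2b
9) 3771.429ms=11b +68.571ms=1/5b
10) 3840.0ms=56/5b +68.571ms=1/5b
11) 3908.571ms=57/5b +68.571ms=1/5b
12) 3977.143ms=58/5b +68.571ms=1/5b
13) 4045.714ms=59/5b +68.571ms=1/5b
14) 4114.286ms=12b +685.714ms=2b
15) 4800.0ms=14b +685.714ms=2b
Σ=16b of 16 (175bpm 4/4) — PASS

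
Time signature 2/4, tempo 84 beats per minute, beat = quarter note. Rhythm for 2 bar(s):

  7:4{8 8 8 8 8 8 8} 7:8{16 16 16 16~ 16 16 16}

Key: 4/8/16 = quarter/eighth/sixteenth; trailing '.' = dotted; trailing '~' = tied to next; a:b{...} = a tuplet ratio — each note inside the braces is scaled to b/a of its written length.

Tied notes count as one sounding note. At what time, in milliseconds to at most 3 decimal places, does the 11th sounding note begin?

note 11 onset = 20/7b = 2040.816ms

1. 0.0ms @ 0 + 204.082ms (2/7)
2. 204.082ms @ 2/7 + 204.082ms (2/7)
3. 408.163ms @ 4/7 + 204.082ms (2/7)
4. 612.245ms @ 6/7 + 204.082ms (2/7)
5. 816.327ms @ 8/7 + 204.082ms (2/7)
6. 1020.408ms @ 10/7 + 204.082ms (2/7)
7. 1224.49ms @ 12/7 + 204.082ms (2/7)
8. 1428.571ms @ 2 + 204.082ms (2/7)
9. 1632.653ms @ 16/7 + 204.082ms (2/7)
10. 1836.735ms @ 18/7 + 204.082ms (2/7)
11. 2040.816ms @ 20/7 + 408.163ms (4/7)
12. 2448.98ms @ 24/7 + 204.082ms (2/7)
13. 2653.061ms @ 26/7 + 204.082ms (2/7)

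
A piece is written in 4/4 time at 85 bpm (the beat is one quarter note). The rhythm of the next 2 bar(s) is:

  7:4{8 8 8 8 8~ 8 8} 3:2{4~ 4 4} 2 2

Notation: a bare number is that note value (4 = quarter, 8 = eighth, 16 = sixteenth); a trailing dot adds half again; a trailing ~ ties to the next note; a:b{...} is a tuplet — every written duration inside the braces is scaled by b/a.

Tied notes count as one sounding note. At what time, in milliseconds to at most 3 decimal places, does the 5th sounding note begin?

1. 0.0ms @ 0 + 201.681ms (2/7)
2. 201.681ms @ 2/7 + 201.681ms (2/7)
3. 403.361ms @ 4/7 + 201.681ms (2/7)
4. 605.042ms @ 6/7 + 201.681ms (2/7)
5. 806.723ms @ 8/7 + 403.361ms (4/7)
6. 1210.084ms @ 12/7 + 201.681ms (2/7)
7. 1411.765ms @ 2 + 941.176ms (4/3)
8. 2352.941ms @ 10/3 + 470.588ms (2/3)
9. 2823.529ms @ 4 + 1411.765ms (2)
10. 4235.294ms @ 6 + 1411.765ms (2)

note 5 onset = 8/7b = 806.723ms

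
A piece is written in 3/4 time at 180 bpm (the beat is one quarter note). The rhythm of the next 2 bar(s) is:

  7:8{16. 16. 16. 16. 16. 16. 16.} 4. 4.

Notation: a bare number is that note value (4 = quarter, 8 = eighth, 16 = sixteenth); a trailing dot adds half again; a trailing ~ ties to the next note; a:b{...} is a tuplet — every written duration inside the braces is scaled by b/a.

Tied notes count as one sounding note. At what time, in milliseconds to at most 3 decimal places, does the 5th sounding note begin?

note 5 onset = 12/7b = 571.429ms

1. 0.0ms @ 0 + 142.857ms (3/7)
2. 142.857ms @ 3/7 + 142.857ms (3/7)
3. 285.714ms @ 6/7 + 142.857ms (3/7)
4. 428.571ms @ 9/7 + 142.857ms (3/7)
5. 571.429ms @ 12/7 + 142.857ms (3/7)
6. 714.286ms @ 15/7 + 142.857ms (3/7)
7. 857.143ms @ 18/7 + 142.857ms (3/7)
8. 1000.0ms @ 3 + 500.0ms (3/2)
9. 1500.0ms @ 9/2 + 500.0ms (3/2)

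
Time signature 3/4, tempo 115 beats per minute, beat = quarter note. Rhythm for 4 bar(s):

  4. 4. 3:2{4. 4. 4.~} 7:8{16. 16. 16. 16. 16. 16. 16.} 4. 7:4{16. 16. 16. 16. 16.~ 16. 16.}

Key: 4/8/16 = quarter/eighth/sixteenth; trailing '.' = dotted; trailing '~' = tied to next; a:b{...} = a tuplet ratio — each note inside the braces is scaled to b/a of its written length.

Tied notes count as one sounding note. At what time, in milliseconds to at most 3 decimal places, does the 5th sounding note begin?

note 5 onset = 5b = 2608.696ms

1. 0.0ms @ 0 + 782.609ms (3/2)
2. 782.609ms @ 3/2 + 782.609ms (3/2)
3. 1565.217ms @ 3 + 521.739ms (1)
4. 2086.957ms @ 4 + 521.739ms (1)
5. 2608.696ms @ 5 + 745.342ms (10/7)
6. 3354.037ms @ 45/7 + 223.602ms (3/7)
7. 3577.64ms @ 48/7 + 223.602ms (3/7)
8. 3801.242ms @ 51/7 + 223.602ms (3/7)
9. 4024.845ms @ 54/7 + 223.602ms (3/7)
10. 4248.447ms @ 57/7 + 223.602ms (3/7)
11. 4472.05ms @ 60/7 + 223.602ms (3/7)
12. 4695.652ms @ 9 + 782.609ms (3/2)
13. 5478.261ms @ 21/2 + 111.801ms (3/14)
14. 5590.062ms @ 75/7 + 111.801ms (3/14)
15. 5701.863ms @ 153/14 + 111.801ms (3/14)
16. 5813.665ms @ 78/7 + 111.801ms (3/14)
17. 5925.466ms @ 159/14 + 223.602ms (3/7)
18. 6149.068ms @ 165/14 + 111.801ms (3/14)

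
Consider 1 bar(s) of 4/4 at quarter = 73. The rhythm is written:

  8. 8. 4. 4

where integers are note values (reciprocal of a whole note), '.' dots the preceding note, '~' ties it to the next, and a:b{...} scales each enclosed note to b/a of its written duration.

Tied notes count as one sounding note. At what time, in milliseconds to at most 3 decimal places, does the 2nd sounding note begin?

1. 0.0ms @ 0 + 616.438ms (3/4)
2. 616.438ms @ 3/4 + 616.438ms (3/4)
3. 1232.877ms @ 3/2 + 1232.877ms (3/2)
4. 2465.753ms @ 3 + 821.918ms (1)

note 2 onset = 3/4b = 616.438ms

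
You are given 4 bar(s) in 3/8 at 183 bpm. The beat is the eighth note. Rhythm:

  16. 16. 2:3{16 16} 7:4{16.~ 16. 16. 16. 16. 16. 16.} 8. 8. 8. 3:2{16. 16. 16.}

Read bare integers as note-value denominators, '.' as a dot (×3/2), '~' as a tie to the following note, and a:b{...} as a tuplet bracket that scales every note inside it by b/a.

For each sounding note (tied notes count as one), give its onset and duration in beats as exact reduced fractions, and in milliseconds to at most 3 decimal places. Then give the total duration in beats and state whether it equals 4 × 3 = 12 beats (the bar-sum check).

1) 0.0ms=0b +245.902ms=3/4b
2) 245.902ms=3/4b +245.902ms=3/4b
3) 491.803ms=3/2b +245.902ms=3/4b
4) 737.705ms=9/4b +245.902ms=3/4b
5) 983.607ms=3b +281.03ms=6/7b
6) 1264.637ms=27/7b +140.515ms=3/7b
7) 1405.152ms=30/7b +140.515ms=3/7b
8) 1545.667ms=33/7b +140.515ms=3/7b
9) 1686.183ms=36/7b +140.515ms=3/7b
10) 1826.698ms=39/7b +140.515ms=3/7b
11) 1967.213ms=6b +491.803ms=3/2b
12) 2459.016ms=15/2b +491.803ms=3/2b
13) 2950.82ms=9b +491.803ms=3/2b
14) 3442.623ms=21/2b +163.934ms=1/2b
15) 3606.557ms=11b +163.934ms=1/2b
16) 3770.492ms=23/2b +163.934ms=1/2b
Σ=12b of 12 (183bpm 3/8) — PASS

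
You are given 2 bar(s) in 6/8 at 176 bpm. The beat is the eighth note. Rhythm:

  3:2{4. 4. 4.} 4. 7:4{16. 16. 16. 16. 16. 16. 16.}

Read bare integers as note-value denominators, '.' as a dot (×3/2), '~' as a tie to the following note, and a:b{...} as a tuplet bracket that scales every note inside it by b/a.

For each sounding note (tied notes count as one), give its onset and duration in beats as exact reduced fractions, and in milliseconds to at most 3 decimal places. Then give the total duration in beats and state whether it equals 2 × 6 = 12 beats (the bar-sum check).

1) 0.0ms=0b +681.818ms=2b
2) 681.818ms=2b +681.818ms=2b
3) 1363.636ms=4b +681.818ms=2b
4) 2045.455ms=6b +1022.727ms=3b
5) 3068.182ms=9b +146.104ms=3/7b
6) 3214.286ms=66/7b +146.104ms=3/7b
7) 3360.39ms=69/7b +146.104ms=3/7b
8) 3506.494ms=72/7b +146.104ms=3/7b
9) 3652.597ms=75/7b +146.104ms=3/7b
10) 3798.701ms=78/7b +146.104ms=3/7b
11) 3944.805ms=81/7b +146.104ms=3/7b
Σ=12b of 12 (176bpm 6/8) — PASS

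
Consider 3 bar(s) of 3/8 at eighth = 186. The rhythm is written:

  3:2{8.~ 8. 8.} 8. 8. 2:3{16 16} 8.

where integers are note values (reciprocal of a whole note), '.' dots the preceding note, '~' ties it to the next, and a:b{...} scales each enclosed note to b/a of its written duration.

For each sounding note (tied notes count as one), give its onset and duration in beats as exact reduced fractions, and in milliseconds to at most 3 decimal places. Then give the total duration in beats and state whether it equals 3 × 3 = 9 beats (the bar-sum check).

1) 0.0ms=0b +645.161ms=2b
2) 645.161ms=2b +322.581ms=1b
3) 967.742ms=3b +483.871ms=3/2b
4) 1451.613ms=9/2b +483.871ms=3/2b
5) 1935.484ms=6b +241.935ms=3/4b
6) 2177.419ms=27/4b +241.935ms=3/4b
7) 2419.355ms=15/2b +483.871ms=3/2b
Σ=9b of 9 (186bpm 3/8) — PASS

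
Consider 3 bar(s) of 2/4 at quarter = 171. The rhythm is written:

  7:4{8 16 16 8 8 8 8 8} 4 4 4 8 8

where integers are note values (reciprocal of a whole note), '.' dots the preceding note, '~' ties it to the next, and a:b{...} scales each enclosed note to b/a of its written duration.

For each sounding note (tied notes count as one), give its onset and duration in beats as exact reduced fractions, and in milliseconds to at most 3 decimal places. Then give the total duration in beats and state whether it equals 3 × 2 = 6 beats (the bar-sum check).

1) 0.0ms=0b +100.251ms=2/7b
2) 100.251ms=2/7b +50.125ms=1/7b
3) 150.376ms=3/7b +50.125ms=1/7b
4) 200.501ms=4/7b +100.251ms=2/7b
5) 300.752ms=6/7b +100.251ms=2/7b
6) 401.003ms=8/7b +100.251ms=2/7b
7) 501.253ms=10/7b +100.251ms=2/7b
8) 601.504ms=12/7b +100.251ms=2/7b
9) 701.754ms=2b +350.877ms=1b
10) 1052.632ms=3b +350.877ms=1b
11) 1403.509ms=4b +350.877ms=1b
12) 1754.386ms=5b +175.439ms=1/2b
13) 1929.825ms=11/2b +175.439ms=1/2b
Σ=6b of 6 (171bpm 2/4) — PASS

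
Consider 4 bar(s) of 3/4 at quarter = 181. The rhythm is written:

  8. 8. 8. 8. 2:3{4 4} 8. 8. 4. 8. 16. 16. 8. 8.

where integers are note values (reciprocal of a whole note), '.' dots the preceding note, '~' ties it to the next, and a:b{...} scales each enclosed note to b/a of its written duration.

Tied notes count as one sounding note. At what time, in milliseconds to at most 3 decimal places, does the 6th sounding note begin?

note 6 onset = 9/2b = 1491.713ms

1. 0.0ms @ 0 + 248.619ms (3/4)
2. 248.619ms @ 3/4 + 248.619ms (3/4)
3. 497.238ms @ 3/2 + 248.619ms (3/4)
4. 745.856ms @ 9/4 + 248.619ms (3/4)
5. 994.475ms @ 3 + 497.238ms (3/2)
6. 1491.713ms @ 9/2 + 497.238ms (3/2)
7. 1988.95ms @ 6 + 248.619ms (3/4)
8. 2237.569ms @ 27/4 + 248.619ms (3/4)
9. 2486.188ms @ 15/2 + 497.238ms (3/2)
10. 2983.425ms @ 9 + 248.619ms (3/4)
11. 3232.044ms @ 39/4 + 124.309ms (3/8)
12. 3356.354ms @ 81/8 + 124.309ms (3/8)
13. 3480.663ms @ 21/2 + 248.619ms (3/4)
14. 3729.282ms @ 45/4 + 248.619ms (3/4)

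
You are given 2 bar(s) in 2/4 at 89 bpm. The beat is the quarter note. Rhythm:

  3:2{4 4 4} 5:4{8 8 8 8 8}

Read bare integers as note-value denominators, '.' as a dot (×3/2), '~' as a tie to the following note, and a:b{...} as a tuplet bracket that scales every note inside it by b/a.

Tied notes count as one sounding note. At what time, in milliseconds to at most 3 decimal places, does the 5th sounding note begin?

1. 0.0ms @ 0 + 449.438ms (2/3)
2. 449.438ms @ 2/3 + 449.438ms (2/3)
3. 898.876ms @ 4/3 + 449.438ms (2/3)
4. 1348.315ms @ 2 + 269.663ms (2/5)
5. 1617.978ms @ 12/5 + 269.663ms (2/5)
6. 1887.64ms @ 14/5 + 269.663ms (2/5)
7. 2157.303ms @ 16/5 + 269.663ms (2/5)
8. 2426.966ms @ 18/5 + 269.663ms (2/5)

note 5 onset = 12/5b = 1617.978ms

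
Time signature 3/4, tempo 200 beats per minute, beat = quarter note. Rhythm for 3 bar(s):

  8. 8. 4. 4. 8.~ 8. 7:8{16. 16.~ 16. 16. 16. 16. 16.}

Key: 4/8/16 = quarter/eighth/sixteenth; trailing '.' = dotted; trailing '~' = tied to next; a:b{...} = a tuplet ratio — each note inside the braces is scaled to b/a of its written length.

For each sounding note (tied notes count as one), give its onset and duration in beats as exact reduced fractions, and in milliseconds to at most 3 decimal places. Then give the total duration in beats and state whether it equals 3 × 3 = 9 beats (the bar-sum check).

1) 0.0ms=0b +225.0ms=3/4b
2) 225.0ms=3/4b +225.0ms=3/4b
3) 450.0ms=3/2b +450.0ms=3/2b
4) 900.0ms=3b +450.0ms=3/2b
5) 1350.0ms=9/2b +450.0ms=3/2b
6) 1800.0ms=6b +128.571ms=3/7b
7) 1928.571ms=45/7b +257.143ms=6/7b
8) 2185.714ms=51/7b +128.571ms=3/7b
9) 2314.286ms=54/7b +128.571ms=3/7b
10) 2442.857ms=57/7b +128.571ms=3/7b
11) 2571.429ms=60/7b +128.571ms=3/7b
Σ=9b of 9 (200bpm 3/4) — PASS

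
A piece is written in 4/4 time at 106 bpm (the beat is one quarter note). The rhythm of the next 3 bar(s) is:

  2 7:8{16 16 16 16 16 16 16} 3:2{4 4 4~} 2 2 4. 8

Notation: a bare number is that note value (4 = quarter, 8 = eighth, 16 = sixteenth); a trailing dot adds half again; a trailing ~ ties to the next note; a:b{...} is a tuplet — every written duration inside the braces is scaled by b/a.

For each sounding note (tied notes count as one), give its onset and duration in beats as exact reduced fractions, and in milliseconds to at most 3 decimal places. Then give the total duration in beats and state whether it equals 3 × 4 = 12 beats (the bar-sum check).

1) 0.0ms=0b +1132.075ms=2b
2) 1132.075ms=2b +161.725ms=2/7b
3) 1293.801ms=16/7b +161.725ms=2/7b
4) 1455.526ms=18/7b +161.725ms=2/7b
5) 1617.251ms=20/7b +161.725ms=2/7b
6) 1778.976ms=22/7b +161.725ms=2/7b
7) 1940.701ms=24/7b +161.725ms=2/7b
8) 2102.426ms=26/7b +161.725ms=2/7b
9) 2264.151ms=4b +377.358ms=2/3b
10) 2641.509ms=14/3b +377.358ms=2/3b
11) 3018.868ms=16/3b +1509.434ms=8/3b
12) 4528.302ms=8b +1132.075ms=2b
13) 5660.377ms=10b +849.057ms=3/2b
14) 6509.434ms=23/2b +283.019ms=1/2b
Σ=12b of 12 (106bpm 4/4) — PASS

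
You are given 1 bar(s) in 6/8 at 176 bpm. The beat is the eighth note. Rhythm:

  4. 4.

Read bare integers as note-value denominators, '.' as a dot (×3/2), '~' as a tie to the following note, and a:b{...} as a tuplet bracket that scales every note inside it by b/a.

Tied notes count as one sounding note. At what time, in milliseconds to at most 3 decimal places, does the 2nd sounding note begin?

note 2 onset = 3b = 1022.727ms

1. 0.0ms @ 0 + 1022.727ms (3)
2. 1022.727ms @ 3 + 1022.727ms (3)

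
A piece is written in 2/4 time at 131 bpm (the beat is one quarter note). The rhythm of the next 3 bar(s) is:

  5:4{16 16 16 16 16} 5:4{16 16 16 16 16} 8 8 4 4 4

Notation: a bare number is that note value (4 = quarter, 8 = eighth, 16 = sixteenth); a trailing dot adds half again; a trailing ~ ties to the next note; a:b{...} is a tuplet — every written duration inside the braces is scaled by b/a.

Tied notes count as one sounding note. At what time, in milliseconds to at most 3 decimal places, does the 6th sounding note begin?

note 6 onset = 1b = 458.015ms

1. 0.0ms @ 0 + 91.603ms (1/5)
2. 91.603ms @ 1/5 + 91.603ms (1/5)
3. 183.206ms @ 2/5 + 91.603ms (1/5)
4. 274.809ms @ 3/5 + 91.603ms (1/5)
5. 366.412ms @ 4/5 + 91.603ms (1/5)
6. 458.015ms @ 1 + 91.603ms (1/5)
7. 549.618ms @ 6/5 + 91.603ms (1/5)
8. 641.221ms @ 7/5 + 91.603ms (1/5)
9. 732.824ms @ 8/5 + 91.603ms (1/5)
10. 824.427ms @ 9/5 + 91.603ms (1/5)
11. 916.031ms @ 2 + 229.008ms (1/2)
12. 1145.038ms @ 5/2 + 229.008ms (1/2)
13. 1374.046ms @ 3 + 458.015ms (1)
14. 1832.061ms @ 4 + 458.015ms (1)
15. 2290.076ms @ 5 + 458.015ms (1)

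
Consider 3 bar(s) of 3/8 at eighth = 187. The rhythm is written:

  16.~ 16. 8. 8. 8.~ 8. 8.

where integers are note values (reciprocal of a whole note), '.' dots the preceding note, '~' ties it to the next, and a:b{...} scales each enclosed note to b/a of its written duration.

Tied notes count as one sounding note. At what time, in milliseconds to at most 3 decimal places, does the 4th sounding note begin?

1. 0.0ms @ 0 + 481.283ms (3/2)
2. 481.283ms @ 3/2 + 481.283ms (3/2)
3. 962.567ms @ 3 + 481.283ms (3/2)
4. 1443.85ms @ 9/2 + 962.567ms (3)
5. 2406.417ms @ 15/2 + 481.283ms (3/2)

note 4 onset = 9/2b = 1443.85ms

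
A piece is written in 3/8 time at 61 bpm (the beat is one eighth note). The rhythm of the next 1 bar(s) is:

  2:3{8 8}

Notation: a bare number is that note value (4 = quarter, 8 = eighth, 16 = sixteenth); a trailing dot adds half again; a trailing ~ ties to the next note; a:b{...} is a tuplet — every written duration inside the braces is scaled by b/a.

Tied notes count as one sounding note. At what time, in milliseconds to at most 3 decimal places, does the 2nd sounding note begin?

note 2 onset = 3/2b = 1475.41ms

1. 0.0ms @ 0 + 1475.41ms (3/2)
2. 1475.41ms @ 3/2 + 1475.41ms (3/2)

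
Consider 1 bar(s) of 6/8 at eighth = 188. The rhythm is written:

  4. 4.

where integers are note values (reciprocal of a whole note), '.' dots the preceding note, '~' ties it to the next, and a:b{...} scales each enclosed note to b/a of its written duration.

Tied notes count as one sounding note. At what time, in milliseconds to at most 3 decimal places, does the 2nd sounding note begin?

note 2 onset = 3b = 957.447ms

1. 0.0ms @ 0 + 957.447ms (3)
2. 957.447ms @ 3 + 957.447ms (3)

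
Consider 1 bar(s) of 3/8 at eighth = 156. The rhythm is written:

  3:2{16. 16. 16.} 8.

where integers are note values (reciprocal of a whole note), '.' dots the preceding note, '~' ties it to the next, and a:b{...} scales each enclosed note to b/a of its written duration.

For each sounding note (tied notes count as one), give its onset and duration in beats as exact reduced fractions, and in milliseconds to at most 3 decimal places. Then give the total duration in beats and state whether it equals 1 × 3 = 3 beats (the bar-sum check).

1) 0.0ms=0b +192.308ms=1/2b
2) 192.308ms=1/2b +192.308ms=1/2b
3) 384.615ms=1b +192.308ms=1/2b
4) 576.923ms=3/2b +576.923ms=3/2b
Σ=3b of 3 (156bpm 3/8) — PASS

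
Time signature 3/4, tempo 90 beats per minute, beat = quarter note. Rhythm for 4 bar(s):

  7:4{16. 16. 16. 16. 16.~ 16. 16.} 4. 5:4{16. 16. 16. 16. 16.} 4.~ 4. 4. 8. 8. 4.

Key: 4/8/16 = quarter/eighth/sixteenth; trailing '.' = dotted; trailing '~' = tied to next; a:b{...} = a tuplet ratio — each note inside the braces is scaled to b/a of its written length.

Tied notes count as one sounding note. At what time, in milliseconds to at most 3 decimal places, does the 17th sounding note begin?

1. 0.0ms @ 0 + 142.857ms (3/14)
2. 142.857ms @ 3/14 + 142.857ms (3/14)
3. 285.714ms @ 3/7 + 142.857ms (3/14)
4. 428.571ms @ 9/14 + 142.857ms (3/14)
5. 571.429ms @ 6/7 + 285.714ms (3/7)
6. 857.143ms @ 9/7 + 142.857ms (3/14)
7. 1000.0ms @ 3/2 + 1000.0ms (3/2)
8. 2000.0ms @ 3 + 200.0ms (3/10)
9. 2200.0ms @ 33/10 + 200.0ms (3/10)
10. 2400.0ms @ 18/5 + 200.0ms (3/10)
11. 2600.0ms @ 39/10 + 200.0ms (3/10)
12. 2800.0ms @ 21/5 + 200.0ms (3/10)
13. 3000.0ms @ 9/2 + 2000.0ms (3)
14. 5000.0ms @ 15/2 + 1000.0ms (3/2)
15. 6000.0ms @ 9 + 500.0ms (3/4)
16. 6500.0ms @ 39/4 + 500.0ms (3/4)
17. 7000.0ms @ 21/2 + 1000.0ms (3/2)

note 17 onset = 21/2b = 7000.0ms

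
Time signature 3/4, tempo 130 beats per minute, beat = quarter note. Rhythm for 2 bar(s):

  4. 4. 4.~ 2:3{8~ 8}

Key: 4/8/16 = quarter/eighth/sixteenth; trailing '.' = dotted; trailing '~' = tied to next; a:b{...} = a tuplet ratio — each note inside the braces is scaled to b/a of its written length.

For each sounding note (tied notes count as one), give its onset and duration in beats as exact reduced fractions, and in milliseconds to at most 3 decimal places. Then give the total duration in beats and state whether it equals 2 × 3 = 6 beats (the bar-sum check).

1) 0.0ms=0b +692.308ms=3/2b
2) 692.308ms=3/2b +692.308ms=3/2b
3) 1384.615ms=3b +1384.615ms=3b
Σ=6b of 6 (130bpm 3/4) — PASS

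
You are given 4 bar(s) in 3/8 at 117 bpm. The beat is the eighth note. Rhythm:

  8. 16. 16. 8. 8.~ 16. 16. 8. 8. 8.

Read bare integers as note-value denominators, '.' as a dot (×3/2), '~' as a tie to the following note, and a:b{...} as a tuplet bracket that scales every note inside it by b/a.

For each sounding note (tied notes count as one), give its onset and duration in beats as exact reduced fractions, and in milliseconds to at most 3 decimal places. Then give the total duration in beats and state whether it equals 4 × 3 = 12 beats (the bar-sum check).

1) 0.0ms=0b +769.231ms=3/2b
2) 769.231ms=3/2b +384.615ms=3/4b
3) 1153.846ms=9/4b +384.615ms=3/4b
4) 1538.462ms=3b +769.231ms=3/2b
5) 2307.692ms=9/2b +1153.846ms=9/4b
6) 3461.538ms=27/4b +384.615ms=3/4b
7) 3846.154ms=15/2b +769.231ms=3/2b
8) 4615.385ms=9b +769.231ms=3/2b
9) 5384.615ms=21/2b +769.231ms=3/2b
Σ=12b of 12 (117bpm 3/8) — PASS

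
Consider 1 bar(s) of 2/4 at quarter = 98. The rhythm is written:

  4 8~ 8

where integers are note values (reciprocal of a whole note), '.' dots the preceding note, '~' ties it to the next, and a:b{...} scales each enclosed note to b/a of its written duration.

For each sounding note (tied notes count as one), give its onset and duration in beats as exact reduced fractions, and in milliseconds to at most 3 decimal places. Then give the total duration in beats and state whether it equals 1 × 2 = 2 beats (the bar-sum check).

1) 0.0ms=0b +612.245ms=1b
2) 612.245ms=1b +612.245ms=1b
Σ=2b of 2 (98bpm 2/4) — PASS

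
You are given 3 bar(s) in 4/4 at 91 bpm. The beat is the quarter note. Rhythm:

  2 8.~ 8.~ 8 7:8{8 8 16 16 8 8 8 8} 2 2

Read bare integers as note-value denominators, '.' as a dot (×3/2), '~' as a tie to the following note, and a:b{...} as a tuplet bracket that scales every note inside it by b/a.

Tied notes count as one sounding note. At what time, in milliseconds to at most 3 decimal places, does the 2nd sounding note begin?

note 2 onset = 2b = 1318.681ms

1. 0.0ms @ 0 + 1318.681ms (2)
2. 1318.681ms @ 2 + 1318.681ms (2)
3. 2637.363ms @ 4 + 376.766ms (4/7)
4. 3014.129ms @ 32/7 + 376.766ms (4/7)
5. 3390.895ms @ 36/7 + 188.383ms (2/7)
6. 3579.278ms @ 38/7 + 188.383ms (2/7)
7. 3767.661ms @ 40/7 + 376.766ms (4/7)
8. 4144.427ms @ 44/7 + 376.766ms (4/7)
9. 4521.193ms @ 48/7 + 376.766ms (4/7)
10. 4897.959ms @ 52/7 + 376.766ms (4/7)
11. 5274.725ms @ 8 + 1318.681ms (2)
12. 6593.407ms @ 10 + 1318.681ms (2)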